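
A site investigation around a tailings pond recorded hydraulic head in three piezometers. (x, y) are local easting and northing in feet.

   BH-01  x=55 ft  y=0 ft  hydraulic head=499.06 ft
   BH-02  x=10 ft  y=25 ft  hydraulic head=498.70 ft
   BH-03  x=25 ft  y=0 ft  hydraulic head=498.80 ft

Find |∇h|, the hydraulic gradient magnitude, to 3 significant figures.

With h = a·x + b·y + c and BH-01 as origin, the differences give:
  (-45)·a + 25·b = -0.36
  (-30)·a + 0·b = -0.26
Eliminate b (×0 and ×25, subtract): 750·a = 6.500 → a = ∂h/∂x = +0.008667
Back-substitute: b = ∂h/∂y = +0.001200.
|∇h| = √(0.008667² + 0.001200²) = 0.00875

0.00875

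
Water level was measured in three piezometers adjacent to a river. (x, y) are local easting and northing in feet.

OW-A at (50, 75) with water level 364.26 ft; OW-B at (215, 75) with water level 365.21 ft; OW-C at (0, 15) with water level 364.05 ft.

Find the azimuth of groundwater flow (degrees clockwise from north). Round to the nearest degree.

Differences from OW-A: to OW-B (Δx, Δy, Δh) = (165, 0, +0.95); to OW-C = (-50, -60, -0.21).
Solve a·Δx + b·Δy = Δh: det = 165·(-60) − (-50)·0 = -9900.
∂h/∂x = [(+0.95)·(-60) − (-0.21)·0] / -9900 = +0.005758
∂h/∂y = [165·(-0.21) − (-50)·(+0.95)] / -9900 = -0.001298
Flow direction (−∇h) has components (-0.005758 E, +0.001298 N).
Azimuth = atan2(E, N) = atan2(-0.005758, +0.001298) = 282.7° ≈ 283°.

283°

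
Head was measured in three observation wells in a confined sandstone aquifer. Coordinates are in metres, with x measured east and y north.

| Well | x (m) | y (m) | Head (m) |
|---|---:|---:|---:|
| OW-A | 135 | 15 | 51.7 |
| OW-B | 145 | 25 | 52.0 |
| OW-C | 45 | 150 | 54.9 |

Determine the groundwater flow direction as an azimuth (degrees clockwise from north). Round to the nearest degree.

Taking OW-A as reference: OW-B−OW-A = (10, 10, +0.3); OW-C−OW-A = (-90, 135, +3.2).
Solve a·Δx + b·Δy = Δh: det = 10·135 − (-90)·10 = 2250.
∂h/∂x = [(+0.3)·135 − (+3.2)·10] / 2250 = +0.003778
∂h/∂y = [10·(+3.2) − (-90)·(+0.3)] / 2250 = +0.02622
Flow direction (−∇h) has components (-0.003778 E, -0.02622 N).
Azimuth = atan2(E, N) = atan2(-0.003778, -0.02622) = 188.2° ≈ 188°.

188°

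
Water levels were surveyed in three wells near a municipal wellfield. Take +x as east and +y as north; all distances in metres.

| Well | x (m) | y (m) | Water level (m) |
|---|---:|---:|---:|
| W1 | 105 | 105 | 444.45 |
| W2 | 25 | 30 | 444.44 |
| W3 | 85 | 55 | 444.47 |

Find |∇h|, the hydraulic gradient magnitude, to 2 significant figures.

0.0011

With h = a·x + b·y + c and W1 as origin, the differences give:
  (-80)·a + (-75)·b = -0.01
  (-20)·a + (-50)·b = +0.02
Eliminate b (×(-50) and ×(-75), subtract): 2500·a = 2.000 → a = ∂h/∂x = +0.0008000
Back-substitute: b = ∂h/∂y = -0.0007200.
|∇h| = √(0.0008000² + -0.0007200²) = 0.001076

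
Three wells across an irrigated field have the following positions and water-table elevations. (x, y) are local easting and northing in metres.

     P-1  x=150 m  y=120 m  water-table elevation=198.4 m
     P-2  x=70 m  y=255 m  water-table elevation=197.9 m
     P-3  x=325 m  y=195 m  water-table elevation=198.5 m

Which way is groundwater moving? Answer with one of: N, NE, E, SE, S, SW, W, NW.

With h = a·x + b·y + c and P-1 as origin, the differences give:
  (-80)·a + 135·b = -0.5
  175·a + 75·b = +0.1
Eliminate b (×75 and ×135, subtract): -29625·a = -51.00 → a = ∂h/∂x = +0.001722
Back-substitute: b = ∂h/∂y = -0.002684.
Flow = −∇h = (-0.001722 east, +0.002684 north), which points northwest.

NW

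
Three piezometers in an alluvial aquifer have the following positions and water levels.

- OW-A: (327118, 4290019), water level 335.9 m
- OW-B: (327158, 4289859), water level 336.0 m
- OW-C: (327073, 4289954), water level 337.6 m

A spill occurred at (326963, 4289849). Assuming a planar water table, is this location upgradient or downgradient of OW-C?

upgradient

Taking OW-A as reference: OW-B−OW-A = (40, -160, +0.1); OW-C−OW-A = (-45, -65, +1.7).
Solve a·Δx + b·Δy = Δh: det = 40·(-65) − (-45)·(-160) = -9800.
∂h/∂x = [(+0.1)·(-65) − (+1.7)·(-160)] / -9800 = -0.02709
∂h/∂y = [40·(+1.7) − (-45)·(+0.1)] / -9800 = -0.007398
Head at (326963, 4289849) = 335.9 + (-0.02709)·(-155) + (-0.007398)·(-170) = 341.36 m.
That is higher than the 337.6 m at OW-C, so the point is upgradient.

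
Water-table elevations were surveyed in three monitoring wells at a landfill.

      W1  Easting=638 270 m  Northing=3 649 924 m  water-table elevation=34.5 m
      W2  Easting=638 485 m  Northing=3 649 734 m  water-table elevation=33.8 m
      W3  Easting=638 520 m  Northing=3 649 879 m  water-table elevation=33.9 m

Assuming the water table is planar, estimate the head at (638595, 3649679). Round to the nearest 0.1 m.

Taking W1 as reference: W2−W1 = (215, -190, -0.7); W3−W1 = (250, -45, -0.6).
Solve a·Δx + b·Δy = Δh: det = 215·(-45) − 250·(-190) = 37825.
∂h/∂x = [(-0.7)·(-45) − (-0.6)·(-190)] / 37825 = -0.002181
∂h/∂y = [215·(-0.6) − 250·(-0.7)] / 37825 = +0.001216
h(638595, 3649679) = 34.5 + (-0.002181)·(325) + (+0.001216)·(-245) = 34.5 -0.709 -0.298 = 33.493 m.

33.5 m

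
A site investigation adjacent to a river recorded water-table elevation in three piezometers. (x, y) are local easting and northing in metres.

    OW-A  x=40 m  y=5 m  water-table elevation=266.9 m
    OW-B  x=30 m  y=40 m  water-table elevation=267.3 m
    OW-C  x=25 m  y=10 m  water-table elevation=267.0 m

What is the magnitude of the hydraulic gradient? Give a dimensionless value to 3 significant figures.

0.0110

Three-point gradient (reference OW-A): Δ to OW-B = (-10, 35, +0.4), Δ to OW-C = (-15, 5, +0.1).
∂h/∂x = -0.003158, ∂h/∂y = +0.01053 (det = 475).
|∇h| = √(-0.003158² + 0.01053²) = 0.01099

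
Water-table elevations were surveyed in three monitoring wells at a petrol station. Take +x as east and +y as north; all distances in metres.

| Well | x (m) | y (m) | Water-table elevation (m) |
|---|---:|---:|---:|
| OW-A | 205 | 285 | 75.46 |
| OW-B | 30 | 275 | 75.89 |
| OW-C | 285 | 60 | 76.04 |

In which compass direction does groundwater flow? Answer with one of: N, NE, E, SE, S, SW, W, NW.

Three-point gradient (reference OW-A): Δ to OW-B = (-175, -10, +0.43), Δ to OW-C = (80, -225, +0.58).
∂h/∂x = -0.002264, ∂h/∂y = -0.003383 (det = 40175).
Flow = −∇h = (+0.002264 east, +0.003383 north), which points northeast.

NE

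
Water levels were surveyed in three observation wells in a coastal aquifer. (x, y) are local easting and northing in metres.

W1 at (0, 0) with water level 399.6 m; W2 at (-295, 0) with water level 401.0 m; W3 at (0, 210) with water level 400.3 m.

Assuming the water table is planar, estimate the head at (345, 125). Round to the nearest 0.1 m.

∂h/∂x = (401.0 − 399.6) / (-295 − 0) = -0.004746
∂h/∂y = (400.3 − 399.6) / (210 − 0) = +0.003333
h(345, 125) = 399.6 + (-0.004746)·(345) + (+0.003333)·(125) = 399.6 -1.637 +0.417 = 398.379 m.

398.4 m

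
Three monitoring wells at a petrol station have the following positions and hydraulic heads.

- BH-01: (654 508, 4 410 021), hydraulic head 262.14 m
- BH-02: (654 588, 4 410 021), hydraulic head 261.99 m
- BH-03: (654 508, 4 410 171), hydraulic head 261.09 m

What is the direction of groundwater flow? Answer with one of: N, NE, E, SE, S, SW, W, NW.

N

∂h/∂x = (261.99 − 262.14) / (654588 − 654508) = -0.001875
∂h/∂y = (261.09 − 262.14) / (4410171 − 4410021) = -0.007000
Flow = −∇h = (+0.001875 east, +0.007000 north), which points north.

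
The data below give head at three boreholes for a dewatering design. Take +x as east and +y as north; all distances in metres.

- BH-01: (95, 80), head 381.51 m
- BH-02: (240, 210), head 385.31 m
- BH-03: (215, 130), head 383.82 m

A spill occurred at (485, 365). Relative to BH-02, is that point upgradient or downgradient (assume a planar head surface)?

upgradient

Differences from BH-01: to BH-02 (Δx, Δy, Δh) = (145, 130, +3.80); to BH-03 = (120, 50, +2.31).
Solve a·Δx + b·Δy = Δh: det = 145·50 − 120·130 = -8350.
∂h/∂x = [(+3.80)·50 − (+2.31)·130] / -8350 = +0.01321
∂h/∂y = [145·(+2.31) − 120·(+3.80)] / -8350 = +0.01450
Head at (485, 365) = 381.51 + (+0.01321)·(390) + (+0.01450)·(285) = 390.79 m.
That is higher than the 385.31 m at BH-02, so the point is upgradient.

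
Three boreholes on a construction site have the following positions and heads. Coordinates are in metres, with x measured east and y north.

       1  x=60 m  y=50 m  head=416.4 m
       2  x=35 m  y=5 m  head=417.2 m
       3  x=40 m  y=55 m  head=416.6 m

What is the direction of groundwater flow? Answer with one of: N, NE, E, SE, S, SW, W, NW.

NE

Differences from 1: to 2 (Δx, Δy, Δh) = (-25, -45, +0.8); to 3 = (-20, 5, +0.2).
Solve a·Δx + b·Δy = Δh: det = (-25)·5 − (-20)·(-45) = -1025.
∂h/∂x = [(+0.8)·5 − (+0.2)·(-45)] / -1025 = -0.01268
∂h/∂y = [(-25)·(+0.2) − (-20)·(+0.8)] / -1025 = -0.01073
Flow = −∇h = (+0.01268 east, +0.01073 north), which points northeast.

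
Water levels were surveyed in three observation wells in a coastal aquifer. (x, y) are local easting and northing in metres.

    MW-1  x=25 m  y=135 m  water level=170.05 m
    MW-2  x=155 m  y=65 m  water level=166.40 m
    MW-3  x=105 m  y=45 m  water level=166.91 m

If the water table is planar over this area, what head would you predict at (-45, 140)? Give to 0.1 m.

171.4 m

Differences from MW-1: to MW-2 (Δx, Δy, Δh) = (130, -70, -3.65); to MW-3 = (80, -90, -3.14).
Determinant of the coordinate differences = 130·(-90) − 80·(-70) = -6100.
∂h/∂x = [(-3.65)·(-90) − (-3.14)·(-70)] / -6100 = -0.01782
∂h/∂y = [130·(-3.14) − 80·(-3.65)] / -6100 = +0.01905
h(-45, 140) = 170.05 + (-0.01782)·(-70) + (+0.01905)·(5) = 170.05 +1.247 +0.095 = 171.393 m.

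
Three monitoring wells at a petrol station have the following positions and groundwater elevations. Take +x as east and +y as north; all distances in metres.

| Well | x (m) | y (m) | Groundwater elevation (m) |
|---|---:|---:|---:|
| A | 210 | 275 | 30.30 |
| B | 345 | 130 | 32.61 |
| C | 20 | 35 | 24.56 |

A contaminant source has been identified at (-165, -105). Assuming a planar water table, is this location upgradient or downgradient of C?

downgradient

Differences from A: to B (Δx, Δy, Δh) = (135, -145, +2.31); to C = (-190, -240, -5.74).
Determinant of the coordinate differences = 135·(-240) − (-190)·(-145) = -59950.
∂h/∂x = [(+2.31)·(-240) − (-5.74)·(-145)] / -59950 = +0.02313
∂h/∂y = [135·(-5.74) − (-190)·(+2.31)] / -59950 = +0.005605
Head at (-165, -105) = 30.30 + (+0.02313)·(-375) + (+0.005605)·(-380) = 19.50 m.
That is lower than the 24.56 m at C, so the point is downgradient.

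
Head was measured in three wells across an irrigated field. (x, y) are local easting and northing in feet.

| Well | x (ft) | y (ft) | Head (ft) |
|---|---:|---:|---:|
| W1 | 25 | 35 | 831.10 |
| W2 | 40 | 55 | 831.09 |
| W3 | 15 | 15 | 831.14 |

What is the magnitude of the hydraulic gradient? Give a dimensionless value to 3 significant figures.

0.00781

Taking W1 as reference: W2−W1 = (15, 20, -0.01); W3−W1 = (-10, -20, +0.04).
Determinant of the coordinate differences = 15·(-20) − (-10)·20 = -100.
∂h/∂x = [(-0.01)·(-20) − (+0.04)·20] / -100 = +0.006000
∂h/∂y = [15·(+0.04) − (-10)·(-0.01)] / -100 = -0.005000
|∇h| = √(0.006000² + -0.005000²) = 0.00781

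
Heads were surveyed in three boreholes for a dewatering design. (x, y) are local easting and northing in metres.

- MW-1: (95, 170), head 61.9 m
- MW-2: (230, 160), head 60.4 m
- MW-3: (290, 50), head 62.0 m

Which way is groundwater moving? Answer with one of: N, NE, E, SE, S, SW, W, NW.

NE

Taking MW-1 as reference: MW-2−MW-1 = (135, -10, -1.5); MW-3−MW-1 = (195, -120, +0.1).
Determinant of the coordinate differences = 135·(-120) − 195·(-10) = -14250.
∂h/∂x = [(-1.5)·(-120) − (+0.1)·(-10)] / -14250 = -0.01270
∂h/∂y = [135·(+0.1) − 195·(-1.5)] / -14250 = -0.02147
Flow = −∇h = (+0.01270 east, +0.02147 north), which points northeast.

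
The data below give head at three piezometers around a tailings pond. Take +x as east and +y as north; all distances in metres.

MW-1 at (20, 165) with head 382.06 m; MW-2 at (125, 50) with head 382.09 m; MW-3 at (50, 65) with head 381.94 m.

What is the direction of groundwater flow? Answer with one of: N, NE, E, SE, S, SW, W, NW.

Taking MW-1 as reference: MW-2−MW-1 = (105, -115, +0.03); MW-3−MW-1 = (30, -100, -0.12).
Solve a·Δx + b·Δy = Δh: det = 105·(-100) − 30·(-115) = -7050.
∂h/∂x = [(+0.03)·(-100) − (-0.12)·(-115)] / -7050 = +0.002383
∂h/∂y = [105·(-0.12) − 30·(+0.03)] / -7050 = +0.001915
Flow = −∇h = (-0.002383 east, -0.001915 north), which points southwest.

SW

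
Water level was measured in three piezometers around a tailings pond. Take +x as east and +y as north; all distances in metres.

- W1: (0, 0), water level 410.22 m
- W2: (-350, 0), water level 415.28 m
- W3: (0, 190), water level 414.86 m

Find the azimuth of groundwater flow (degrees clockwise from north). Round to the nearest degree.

∂h/∂x = (415.28 − 410.22) / (-350 − 0) = -0.01446
∂h/∂y = (414.86 − 410.22) / (190 − 0) = +0.02442
Flow direction (−∇h) has components (+0.01446 E, -0.02442 N).
Azimuth = atan2(E, N) = atan2(+0.01446, -0.02442) = 149.4° ≈ 149°.

149°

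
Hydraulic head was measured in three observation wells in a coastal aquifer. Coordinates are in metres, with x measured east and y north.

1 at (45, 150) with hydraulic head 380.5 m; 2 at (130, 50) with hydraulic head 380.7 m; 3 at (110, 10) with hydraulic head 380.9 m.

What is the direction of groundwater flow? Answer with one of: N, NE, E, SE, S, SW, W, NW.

NE

Differences from 1: to 2 (Δx, Δy, Δh) = (85, -100, +0.2); to 3 = (65, -140, +0.4).
Solve a·Δx + b·Δy = Δh: det = 85·(-140) − 65·(-100) = -5400.
∂h/∂x = [(+0.2)·(-140) − (+0.4)·(-100)] / -5400 = -0.002222
∂h/∂y = [85·(+0.4) − 65·(+0.2)] / -5400 = -0.003889
Flow = −∇h = (+0.002222 east, +0.003889 north), which points northeast.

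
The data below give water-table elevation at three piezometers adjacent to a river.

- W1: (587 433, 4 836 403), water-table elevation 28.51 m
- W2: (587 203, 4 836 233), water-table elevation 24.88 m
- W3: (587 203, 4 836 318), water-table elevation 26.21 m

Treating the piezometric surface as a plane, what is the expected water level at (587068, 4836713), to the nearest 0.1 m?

31.8 m

Differences from W1: to W2 (Δx, Δy, Δh) = (-230, -170, -3.63); to W3 = (-230, -85, -2.30).
Determinant of the coordinate differences = (-230)·(-85) − (-230)·(-170) = -19550.
∂h/∂x = [(-3.63)·(-85) − (-2.30)·(-170)] / -19550 = +0.004217
∂h/∂y = [(-230)·(-2.30) − (-230)·(-3.63)] / -19550 = +0.01565
h(587068, 4836713) = 28.51 + (+0.004217)·(-365) + (+0.01565)·(310) = 28.51 -1.539 +4.851 = 31.821 m.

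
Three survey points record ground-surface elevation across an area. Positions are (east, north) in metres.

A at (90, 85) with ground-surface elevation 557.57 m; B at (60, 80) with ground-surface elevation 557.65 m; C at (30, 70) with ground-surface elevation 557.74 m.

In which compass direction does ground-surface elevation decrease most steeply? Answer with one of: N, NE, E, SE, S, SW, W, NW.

Taking A as reference: B−A = (-30, -5, +0.08); C−A = (-60, -15, +0.17).
Determinant of the coordinate differences = (-30)·(-15) − (-60)·(-5) = 150.
∂z/∂x = [(+0.08)·(-15) − (+0.17)·(-5)] / 150 = -0.002333
∂z/∂y = [(-30)·(+0.17) − (-60)·(+0.08)] / 150 = -0.002000
Steepest decrease is along −∇f = (+0.002333 E, +0.002000 N) → northeast.

NE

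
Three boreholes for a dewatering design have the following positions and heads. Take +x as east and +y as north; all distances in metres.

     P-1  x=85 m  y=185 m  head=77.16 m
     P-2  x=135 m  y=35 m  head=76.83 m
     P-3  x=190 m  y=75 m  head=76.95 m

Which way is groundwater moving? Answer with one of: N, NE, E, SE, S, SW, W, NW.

Differences from P-1: to P-2 (Δx, Δy, Δh) = (50, -150, -0.33); to P-3 = (105, -110, -0.21).
Determinant of the coordinate differences = 50·(-110) − 105·(-150) = 10250.
∂h/∂x = [(-0.33)·(-110) − (-0.21)·(-150)] / 10250 = +0.0004683
∂h/∂y = [50·(-0.21) − 105·(-0.33)] / 10250 = +0.002356
Flow = −∇h = (-0.0004683 east, -0.002356 north), which points south.

S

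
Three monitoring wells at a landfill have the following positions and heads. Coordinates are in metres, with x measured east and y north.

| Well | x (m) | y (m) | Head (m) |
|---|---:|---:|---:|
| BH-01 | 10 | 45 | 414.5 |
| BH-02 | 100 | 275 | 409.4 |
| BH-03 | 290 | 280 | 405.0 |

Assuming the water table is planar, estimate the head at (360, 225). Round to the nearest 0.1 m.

404.1 m

Differences from BH-01: to BH-02 (Δx, Δy, Δh) = (90, 230, -5.1); to BH-03 = (280, 235, -9.5).
Determinant of the coordinate differences = 90·235 − 280·230 = -43250.
∂h/∂x = [(-5.1)·235 − (-9.5)·230] / -43250 = -0.02281
∂h/∂y = [90·(-9.5) − 280·(-5.1)] / -43250 = -0.01325
h(360, 225) = 414.5 + (-0.02281)·(350) + (-0.01325)·(180) = 414.5 -7.983 -2.385 = 404.132 m.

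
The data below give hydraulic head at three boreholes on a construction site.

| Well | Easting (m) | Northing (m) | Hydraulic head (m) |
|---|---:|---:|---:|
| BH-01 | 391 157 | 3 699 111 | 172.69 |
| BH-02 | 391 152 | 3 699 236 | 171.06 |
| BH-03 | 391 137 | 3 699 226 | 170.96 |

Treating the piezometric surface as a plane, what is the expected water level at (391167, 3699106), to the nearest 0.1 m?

Differences from BH-01: to BH-02 (Δx, Δy, Δh) = (-5, 125, -1.63); to BH-03 = (-20, 115, -1.73).
Determinant of the coordinate differences = (-5)·115 − (-20)·125 = 1925.
∂h/∂x = [(-1.63)·115 − (-1.73)·125] / 1925 = +0.01496
∂h/∂y = [(-5)·(-1.73) − (-20)·(-1.63)] / 1925 = -0.01244
h(391167, 3699106) = 172.69 + (+0.01496)·(10) + (-0.01244)·(-5) = 172.69 +0.150 +0.062 = 172.902 m.

172.9 m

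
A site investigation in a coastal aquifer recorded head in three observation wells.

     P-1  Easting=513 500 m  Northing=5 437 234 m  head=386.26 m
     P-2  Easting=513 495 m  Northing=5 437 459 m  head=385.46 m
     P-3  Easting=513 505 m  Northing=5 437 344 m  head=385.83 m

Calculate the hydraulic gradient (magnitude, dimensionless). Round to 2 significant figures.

0.0064

Differences from P-1: to P-2 (Δx, Δy, Δh) = (-5, 225, -0.80); to P-3 = (5, 110, -0.43).
Solve a·Δx + b·Δy = Δh: det = (-5)·110 − 5·225 = -1675.
∂h/∂x = [(-0.80)·110 − (-0.43)·225] / -1675 = -0.005224
∂h/∂y = [(-5)·(-0.43) − 5·(-0.80)] / -1675 = -0.003672
|∇h| = √(-0.005224² + -0.003672²) = 0.006385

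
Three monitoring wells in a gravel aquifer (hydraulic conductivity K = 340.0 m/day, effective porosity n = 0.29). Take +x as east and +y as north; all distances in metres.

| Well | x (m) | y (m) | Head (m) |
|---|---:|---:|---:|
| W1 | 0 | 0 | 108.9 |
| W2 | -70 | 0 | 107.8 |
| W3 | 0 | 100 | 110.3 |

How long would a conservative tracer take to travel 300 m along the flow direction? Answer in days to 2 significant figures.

12 days

∂h/∂x = (107.8 − 108.9) / (-70 − 0) = +0.01571
∂h/∂y = (110.3 − 108.9) / (100 − 0) = +0.01400
|∇h| = √(0.01571² + 0.01400²) = 0.02104
Seepage velocity v = K·i/n = 340.0 × 0.02104 / 0.29 = 24.67 m/day.
t = 300 / 24.67 = 12.16 days.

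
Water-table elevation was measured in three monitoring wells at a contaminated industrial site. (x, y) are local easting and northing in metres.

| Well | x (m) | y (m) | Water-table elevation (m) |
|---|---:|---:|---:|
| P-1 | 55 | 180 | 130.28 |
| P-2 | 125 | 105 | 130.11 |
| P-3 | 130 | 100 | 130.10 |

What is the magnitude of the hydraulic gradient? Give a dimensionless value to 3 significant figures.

With h = a·x + b·y + c and P-1 as origin, the differences give:
  70·a + (-75)·b = -0.17
  75·a + (-80)·b = -0.18
Eliminate b (×(-80) and ×(-75), subtract): 25·a = 0.100 → a = ∂h/∂x = +0.004000
Back-substitute: b = ∂h/∂y = +0.006000.
|∇h| = √(0.004000² + 0.006000²) = 0.007211

0.00721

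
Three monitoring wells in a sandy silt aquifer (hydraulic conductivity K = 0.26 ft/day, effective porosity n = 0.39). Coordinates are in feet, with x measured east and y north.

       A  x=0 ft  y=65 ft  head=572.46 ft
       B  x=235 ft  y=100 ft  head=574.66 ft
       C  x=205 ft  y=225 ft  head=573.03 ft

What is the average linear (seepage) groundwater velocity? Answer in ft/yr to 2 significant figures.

3.7 ft/yr

Taking A as reference: B−A = (235, 35, +2.20); C−A = (205, 160, +0.57).
Solve a·Δx + b·Δy = Δh: det = 235·160 − 205·35 = 30425.
∂h/∂x = [(+2.20)·160 − (+0.57)·35] / 30425 = +0.01091
∂h/∂y = [235·(+0.57) − 205·(+2.20)] / 30425 = -0.01042
|∇h| = √(0.01091² + -0.01042²) = 0.01509
Seepage velocity v = K·i/n = 0.26 × 0.01509 / 0.39 = 0.01006 ft/day = 3.674 ft/yr.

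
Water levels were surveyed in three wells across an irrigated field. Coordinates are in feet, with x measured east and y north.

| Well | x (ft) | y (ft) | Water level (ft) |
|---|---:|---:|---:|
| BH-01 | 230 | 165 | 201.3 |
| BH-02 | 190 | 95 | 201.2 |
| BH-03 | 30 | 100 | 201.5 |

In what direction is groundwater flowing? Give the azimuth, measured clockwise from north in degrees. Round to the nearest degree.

144°

Differences from BH-01: to BH-02 (Δx, Δy, Δh) = (-40, -70, -0.1); to BH-03 = (-200, -65, +0.2).
Determinant of the coordinate differences = (-40)·(-65) − (-200)·(-70) = -11400.
∂h/∂x = [(-0.1)·(-65) − (+0.2)·(-70)] / -11400 = -0.001798
∂h/∂y = [(-40)·(+0.2) − (-200)·(-0.1)] / -11400 = +0.002456
Flow direction (−∇h) has components (+0.001798 E, -0.002456 N).
Azimuth = atan2(E, N) = atan2(+0.001798, -0.002456) = 143.8° ≈ 144°.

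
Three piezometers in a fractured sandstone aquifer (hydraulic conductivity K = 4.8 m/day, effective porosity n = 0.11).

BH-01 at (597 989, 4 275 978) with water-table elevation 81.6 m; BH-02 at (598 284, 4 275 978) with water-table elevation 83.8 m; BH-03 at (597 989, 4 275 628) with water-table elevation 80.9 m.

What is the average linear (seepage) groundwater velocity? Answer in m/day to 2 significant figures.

∂h/∂x = (83.8 − 81.6) / (598284 − 597989) = +0.007458
∂h/∂y = (80.9 − 81.6) / (4275628 − 4275978) = +0.002000
|∇h| = √(0.007458² + 0.002000²) = 0.007722
Seepage velocity v = K·i/n = 4.8 × 0.007722 / 0.11 = 0.337 m/day.

0.34 m/day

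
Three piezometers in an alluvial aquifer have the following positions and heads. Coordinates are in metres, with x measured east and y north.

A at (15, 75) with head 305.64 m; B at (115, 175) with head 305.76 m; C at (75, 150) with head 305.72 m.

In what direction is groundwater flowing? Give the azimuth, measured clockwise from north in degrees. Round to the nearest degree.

With h = a·x + b·y + c and A as origin, the differences give:
  100·a + 100·b = +0.12
  60·a + 75·b = +0.08
Eliminate b (×75 and ×100, subtract): 1500·a = 1.000 → a = ∂h/∂x = +0.0006667
Back-substitute: b = ∂h/∂y = +0.0005333.
Flow direction (−∇h) has components (-0.0006667 E, -0.0005333 N).
Azimuth = atan2(E, N) = atan2(-0.0006667, -0.0005333) = 231.3° ≈ 231°.

231°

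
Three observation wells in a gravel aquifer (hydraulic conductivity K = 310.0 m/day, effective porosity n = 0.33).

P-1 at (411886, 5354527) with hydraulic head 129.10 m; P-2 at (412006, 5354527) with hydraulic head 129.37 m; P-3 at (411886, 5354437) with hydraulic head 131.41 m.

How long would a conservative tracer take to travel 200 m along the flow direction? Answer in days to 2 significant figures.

8.3 days

∂h/∂x = (129.37 − 129.10) / (412006 − 411886) = +0.002250
∂h/∂y = (131.41 − 129.10) / (5354437 − 5354527) = -0.02567
|∇h| = √(0.002250² + -0.02567²) = 0.02577
Seepage velocity v = K·i/n = 310.0 × 0.02577 / 0.33 = 24.21 m/day.
t = 200 / 24.21 = 8.261 days.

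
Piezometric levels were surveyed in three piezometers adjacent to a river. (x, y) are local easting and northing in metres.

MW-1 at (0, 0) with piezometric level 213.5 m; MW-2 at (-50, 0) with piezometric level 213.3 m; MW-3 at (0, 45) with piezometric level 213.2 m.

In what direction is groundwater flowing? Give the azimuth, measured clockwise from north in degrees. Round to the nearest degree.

329°

∂h/∂x = (213.3 − 213.5) / (-50 − 0) = +0.004000
∂h/∂y = (213.2 − 213.5) / (45 − 0) = -0.006667
Flow direction (−∇h) has components (-0.004000 E, +0.006667 N).
Azimuth = atan2(E, N) = atan2(-0.004000, +0.006667) = 329.0° ≈ 329°.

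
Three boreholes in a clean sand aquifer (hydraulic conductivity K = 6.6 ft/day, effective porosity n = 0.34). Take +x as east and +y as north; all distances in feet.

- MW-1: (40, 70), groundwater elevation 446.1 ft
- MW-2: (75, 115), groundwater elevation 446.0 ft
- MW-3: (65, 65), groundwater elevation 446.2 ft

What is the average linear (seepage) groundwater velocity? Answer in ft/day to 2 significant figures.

0.11 ft/day

With h = a·x + b·y + c and MW-1 as origin, the differences give:
  35·a + 45·b = -0.1
  25·a + (-5)·b = +0.1
Eliminate b (×(-5) and ×45, subtract): -1300·a = -4.00 → a = ∂h/∂x = +0.003077
Back-substitute: b = ∂h/∂y = -0.004615.
|∇h| = √(0.003077² + -0.004615²) = 0.005547
Seepage velocity v = K·i/n = 6.6 × 0.005547 / 0.34 = 0.1077 ft/day.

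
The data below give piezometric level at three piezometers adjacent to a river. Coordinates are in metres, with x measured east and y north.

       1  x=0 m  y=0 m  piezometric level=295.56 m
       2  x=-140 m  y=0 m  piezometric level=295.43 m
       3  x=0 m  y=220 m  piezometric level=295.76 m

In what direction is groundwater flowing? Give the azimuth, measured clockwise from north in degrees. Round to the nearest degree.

226°

∂h/∂x = (295.43 − 295.56) / (-140 − 0) = +0.0009286
∂h/∂y = (295.76 − 295.56) / (220 − 0) = +0.0009091
Flow direction (−∇h) has components (-0.0009286 E, -0.0009091 N).
Azimuth = atan2(E, N) = atan2(-0.0009286, -0.0009091) = 225.6° ≈ 226°.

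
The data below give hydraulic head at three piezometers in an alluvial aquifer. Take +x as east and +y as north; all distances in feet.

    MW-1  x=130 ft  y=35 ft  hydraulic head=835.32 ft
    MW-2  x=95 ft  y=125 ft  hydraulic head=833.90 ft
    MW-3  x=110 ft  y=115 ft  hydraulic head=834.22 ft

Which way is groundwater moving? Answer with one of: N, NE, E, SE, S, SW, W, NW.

Taking MW-1 as reference: MW-2−MW-1 = (-35, 90, -1.42); MW-3−MW-1 = (-20, 80, -1.10).
Determinant of the coordinate differences = (-35)·80 − (-20)·90 = -1000.
∂h/∂x = [(-1.42)·80 − (-1.10)·90] / -1000 = +0.01460
∂h/∂y = [(-35)·(-1.10) − (-20)·(-1.42)] / -1000 = -0.01010
Flow = −∇h = (-0.01460 east, +0.01010 north), which points northwest.

NW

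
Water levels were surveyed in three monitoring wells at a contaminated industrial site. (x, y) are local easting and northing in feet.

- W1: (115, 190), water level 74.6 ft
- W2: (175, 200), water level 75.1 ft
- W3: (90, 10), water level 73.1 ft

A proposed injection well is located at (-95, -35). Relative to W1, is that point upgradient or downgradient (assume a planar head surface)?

downgradient

Differences from W1: to W2 (Δx, Δy, Δh) = (60, 10, +0.5); to W3 = (-25, -180, -1.5).
Determinant of the coordinate differences = 60·(-180) − (-25)·10 = -10550.
∂h/∂x = [(+0.5)·(-180) − (-1.5)·10] / -10550 = +0.007109
∂h/∂y = [60·(-1.5) − (-25)·(+0.5)] / -10550 = +0.007346
Head at (-95, -35) = 74.6 + (+0.007109)·(-210) + (+0.007346)·(-225) = 71.45 ft.
That is lower than the 74.6 ft at W1, so the point is downgradient.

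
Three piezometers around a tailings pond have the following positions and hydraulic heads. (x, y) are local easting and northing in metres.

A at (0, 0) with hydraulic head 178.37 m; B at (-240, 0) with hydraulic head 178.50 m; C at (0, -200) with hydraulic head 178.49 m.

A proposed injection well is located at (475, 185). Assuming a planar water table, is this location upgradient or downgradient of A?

downgradient

∂h/∂x = (178.50 − 178.37) / (-240 − 0) = -0.0005417
∂h/∂y = (178.49 − 178.37) / (-200 − 0) = -0.0006000
Head at (475, 185) = 178.37 + (-0.0005417)·(475) + (-0.0006000)·(185) = 178.00 m.
That is lower than the 178.37 m at A, so the point is downgradient.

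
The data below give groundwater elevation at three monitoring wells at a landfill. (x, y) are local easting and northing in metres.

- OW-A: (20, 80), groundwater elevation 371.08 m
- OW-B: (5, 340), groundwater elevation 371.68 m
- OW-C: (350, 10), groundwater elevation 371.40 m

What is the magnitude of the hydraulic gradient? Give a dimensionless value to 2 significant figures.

With h = a·x + b·y + c and OW-A as origin, the differences give:
  (-15)·a + 260·b = +0.60
  330·a + (-70)·b = +0.32
Eliminate b (×(-70) and ×260, subtract): -84750·a = -125.200 → a = ∂h/∂x = +0.001477
Back-substitute: b = ∂h/∂y = +0.002393.
|∇h| = √(0.001477² + 0.002393²) = 0.002812

0.0028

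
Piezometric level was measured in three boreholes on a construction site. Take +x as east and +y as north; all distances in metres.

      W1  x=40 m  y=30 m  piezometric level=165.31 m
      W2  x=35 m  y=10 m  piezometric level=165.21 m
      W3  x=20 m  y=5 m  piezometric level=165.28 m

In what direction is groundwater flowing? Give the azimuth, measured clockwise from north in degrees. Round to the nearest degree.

134°

Taking W1 as reference: W2−W1 = (-5, -20, -0.10); W3−W1 = (-20, -25, -0.03).
Solve a·Δx + b·Δy = Δh: det = (-5)·(-25) − (-20)·(-20) = -275.
∂h/∂x = [(-0.10)·(-25) − (-0.03)·(-20)] / -275 = -0.006909
∂h/∂y = [(-5)·(-0.03) − (-20)·(-0.10)] / -275 = +0.006727
Flow direction (−∇h) has components (+0.006909 E, -0.006727 N).
Azimuth = atan2(E, N) = atan2(+0.006909, -0.006727) = 134.2° ≈ 134°.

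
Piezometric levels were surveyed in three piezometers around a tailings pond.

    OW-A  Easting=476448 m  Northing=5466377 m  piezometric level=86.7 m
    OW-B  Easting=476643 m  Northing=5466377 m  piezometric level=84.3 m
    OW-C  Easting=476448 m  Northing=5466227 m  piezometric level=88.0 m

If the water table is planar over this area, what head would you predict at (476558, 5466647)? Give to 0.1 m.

83.0 m

∂h/∂x = (84.3 − 86.7) / (476643 − 476448) = -0.01231
∂h/∂y = (88.0 − 86.7) / (5466227 − 5466377) = -0.008667
h(476558, 5466647) = 86.7 + (-0.01231)·(110) + (-0.008667)·(270) = 86.7 -1.354 -2.340 = 83.006 m.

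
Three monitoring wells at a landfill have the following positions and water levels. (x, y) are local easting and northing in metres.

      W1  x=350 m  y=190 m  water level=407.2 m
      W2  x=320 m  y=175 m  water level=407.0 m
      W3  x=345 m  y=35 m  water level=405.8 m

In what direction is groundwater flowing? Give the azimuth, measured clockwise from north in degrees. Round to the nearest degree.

194°

Differences from W1: to W2 (Δx, Δy, Δh) = (-30, -15, -0.2); to W3 = (-5, -155, -1.4).
Determinant of the coordinate differences = (-30)·(-155) − (-5)·(-15) = 4575.
∂h/∂x = [(-0.2)·(-155) − (-1.4)·(-15)] / 4575 = +0.002186
∂h/∂y = [(-30)·(-1.4) − (-5)·(-0.2)] / 4575 = +0.008962
Flow direction (−∇h) has components (-0.002186 E, -0.008962 N).
Azimuth = atan2(E, N) = atan2(-0.002186, -0.008962) = 193.7° ≈ 194°.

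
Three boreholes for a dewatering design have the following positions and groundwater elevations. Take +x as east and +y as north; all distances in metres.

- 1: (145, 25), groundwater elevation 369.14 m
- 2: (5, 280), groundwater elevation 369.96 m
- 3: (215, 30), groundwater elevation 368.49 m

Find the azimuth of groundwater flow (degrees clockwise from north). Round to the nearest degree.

With h = a·x + b·y + c and 1 as origin, the differences give:
  (-140)·a + 255·b = +0.82
  70·a + 5·b = -0.65
Eliminate b (×5 and ×255, subtract): -18550·a = 169.850 → a = ∂h/∂x = -0.009156
Back-substitute: b = ∂h/∂y = -0.001811.
Flow direction (−∇h) has components (+0.009156 E, +0.001811 N).
Azimuth = atan2(E, N) = atan2(+0.009156, +0.001811) = 78.8° ≈ 079°.

079°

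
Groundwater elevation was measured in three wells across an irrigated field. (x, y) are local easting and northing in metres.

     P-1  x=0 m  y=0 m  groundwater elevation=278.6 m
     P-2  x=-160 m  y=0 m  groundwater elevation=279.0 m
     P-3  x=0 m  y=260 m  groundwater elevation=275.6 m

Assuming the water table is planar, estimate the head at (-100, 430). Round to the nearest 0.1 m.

273.9 m

∂h/∂x = (279.0 − 278.6) / (-160 − 0) = -0.002500
∂h/∂y = (275.6 − 278.6) / (260 − 0) = -0.01154
h(-100, 430) = 278.6 + (-0.002500)·(-100) + (-0.01154)·(430) = 278.6 +0.250 -4.962 = 273.888 m.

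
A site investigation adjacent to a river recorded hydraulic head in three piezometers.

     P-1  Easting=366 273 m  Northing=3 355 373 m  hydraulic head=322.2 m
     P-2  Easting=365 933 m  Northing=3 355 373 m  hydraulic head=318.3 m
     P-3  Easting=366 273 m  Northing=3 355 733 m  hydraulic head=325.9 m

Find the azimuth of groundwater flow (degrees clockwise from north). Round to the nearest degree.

228°

∂h/∂x = (318.3 − 322.2) / (365933 − 366273) = +0.01147
∂h/∂y = (325.9 − 322.2) / (3355733 − 3355373) = +0.01028
Flow direction (−∇h) has components (-0.01147 E, -0.01028 N).
Azimuth = atan2(E, N) = atan2(-0.01147, -0.01028) = 228.1° ≈ 228°.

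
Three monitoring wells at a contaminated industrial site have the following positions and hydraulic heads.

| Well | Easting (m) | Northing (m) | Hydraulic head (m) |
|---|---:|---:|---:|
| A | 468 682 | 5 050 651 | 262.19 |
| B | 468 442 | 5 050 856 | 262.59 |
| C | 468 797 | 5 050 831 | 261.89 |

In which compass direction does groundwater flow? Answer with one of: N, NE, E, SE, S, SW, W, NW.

Taking A as reference: B−A = (-240, 205, +0.40); C−A = (115, 180, -0.30).
Solve a·Δx + b·Δy = Δh: det = (-240)·180 − 115·205 = -66775.
∂h/∂x = [(+0.40)·180 − (-0.30)·205] / -66775 = -0.001999
∂h/∂y = [(-240)·(-0.30) − 115·(+0.40)] / -66775 = -0.0003894
Flow = −∇h = (+0.001999 east, +0.0003894 north), which points east.

E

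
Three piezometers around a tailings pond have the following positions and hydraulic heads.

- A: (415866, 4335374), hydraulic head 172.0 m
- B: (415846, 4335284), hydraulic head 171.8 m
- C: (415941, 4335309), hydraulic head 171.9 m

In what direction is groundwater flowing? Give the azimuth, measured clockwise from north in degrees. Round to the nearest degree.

Taking A as reference: B−A = (-20, -90, -0.2); C−A = (75, -65, -0.1).
Determinant of the coordinate differences = (-20)·(-65) − 75·(-90) = 8050.
∂h/∂x = [(-0.2)·(-65) − (-0.1)·(-90)] / 8050 = +0.0004969
∂h/∂y = [(-20)·(-0.1) − 75·(-0.2)] / 8050 = +0.002112
Flow direction (−∇h) has components (-0.0004969 E, -0.002112 N).
Azimuth = atan2(E, N) = atan2(-0.0004969, -0.002112) = 193.2° ≈ 193°.

193°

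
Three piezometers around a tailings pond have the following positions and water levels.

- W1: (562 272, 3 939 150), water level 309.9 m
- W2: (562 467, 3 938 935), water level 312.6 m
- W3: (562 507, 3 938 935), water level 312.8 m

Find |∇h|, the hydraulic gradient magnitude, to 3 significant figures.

Three-point gradient (reference W1): Δ to W2 = (195, -215, +2.7), Δ to W3 = (235, -215, +2.9).
∂h/∂x = +0.005000, ∂h/∂y = -0.008023 (det = 8600).
|∇h| = √(0.005000² + -0.008023²) = 0.009453

0.00945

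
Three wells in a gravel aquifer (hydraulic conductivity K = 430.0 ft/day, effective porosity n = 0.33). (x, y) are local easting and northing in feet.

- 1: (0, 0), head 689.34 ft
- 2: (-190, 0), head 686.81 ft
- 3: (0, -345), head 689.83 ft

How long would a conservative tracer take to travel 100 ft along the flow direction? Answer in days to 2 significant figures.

∂h/∂x = (686.81 − 689.34) / (-190 − 0) = +0.01332
∂h/∂y = (689.83 − 689.34) / (-345 − 0) = -0.001420
|∇h| = √(0.01332² + -0.001420²) = 0.0134
Seepage velocity v = K·i/n = 430.0 × 0.0134 / 0.33 = 17.46 ft/day.
t = 100 / 17.46 = 5.727 days.

5.7 days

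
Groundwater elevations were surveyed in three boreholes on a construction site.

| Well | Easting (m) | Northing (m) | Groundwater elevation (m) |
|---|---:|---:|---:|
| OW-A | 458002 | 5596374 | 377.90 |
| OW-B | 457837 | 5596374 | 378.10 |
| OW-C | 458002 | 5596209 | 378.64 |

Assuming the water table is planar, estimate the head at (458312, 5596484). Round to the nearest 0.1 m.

∂h/∂x = (378.10 − 377.90) / (457837 − 458002) = -0.001212
∂h/∂y = (378.64 − 377.90) / (5596209 − 5596374) = -0.004485
h(458312, 5596484) = 377.90 + (-0.001212)·(310) + (-0.004485)·(110) = 377.90 -0.376 -0.493 = 377.031 m.

377.0 m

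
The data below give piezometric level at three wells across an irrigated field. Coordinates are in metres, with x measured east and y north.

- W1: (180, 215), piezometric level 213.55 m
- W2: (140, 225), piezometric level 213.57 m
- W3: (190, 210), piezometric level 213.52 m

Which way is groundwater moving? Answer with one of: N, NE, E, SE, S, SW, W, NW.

Taking W1 as reference: W2−W1 = (-40, 10, +0.02); W3−W1 = (10, -5, -0.03).
Determinant of the coordinate differences = (-40)·(-5) − 10·10 = 100.
∂h/∂x = [(+0.02)·(-5) − (-0.03)·10] / 100 = +0.002000
∂h/∂y = [(-40)·(-0.03) − 10·(+0.02)] / 100 = +0.01000
Flow = −∇h = (-0.002000 east, -0.01000 north), which points south.

S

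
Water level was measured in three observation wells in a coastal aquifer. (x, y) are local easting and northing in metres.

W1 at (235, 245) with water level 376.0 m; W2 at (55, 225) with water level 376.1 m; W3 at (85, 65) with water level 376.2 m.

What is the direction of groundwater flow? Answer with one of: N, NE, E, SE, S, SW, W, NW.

NE

Taking W1 as reference: W2−W1 = (-180, -20, +0.1); W3−W1 = (-150, -180, +0.2).
Determinant of the coordinate differences = (-180)·(-180) − (-150)·(-20) = 29400.
∂h/∂x = [(+0.1)·(-180) − (+0.2)·(-20)] / 29400 = -0.0004762
∂h/∂y = [(-180)·(+0.2) − (-150)·(+0.1)] / 29400 = -0.0007143
Flow = −∇h = (+0.0004762 east, +0.0007143 north), which points northeast.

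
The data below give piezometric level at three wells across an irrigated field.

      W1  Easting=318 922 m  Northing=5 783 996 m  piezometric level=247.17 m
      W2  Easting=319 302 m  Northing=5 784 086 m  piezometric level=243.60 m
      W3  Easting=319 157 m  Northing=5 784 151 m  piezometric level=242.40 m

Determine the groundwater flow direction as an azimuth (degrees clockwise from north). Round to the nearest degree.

Differences from W1: to W2 (Δx, Δy, Δh) = (380, 90, -3.57); to W3 = (235, 155, -4.77).
Determinant of the coordinate differences = 380·155 − 235·90 = 37750.
∂h/∂x = [(-3.57)·155 − (-4.77)·90] / 37750 = -0.003286
∂h/∂y = [380·(-4.77) − 235·(-3.57)] / 37750 = -0.02579
Flow direction (−∇h) has components (+0.003286 E, +0.02579 N).
Azimuth = atan2(E, N) = atan2(+0.003286, +0.02579) = 7.3° ≈ 007°.

007°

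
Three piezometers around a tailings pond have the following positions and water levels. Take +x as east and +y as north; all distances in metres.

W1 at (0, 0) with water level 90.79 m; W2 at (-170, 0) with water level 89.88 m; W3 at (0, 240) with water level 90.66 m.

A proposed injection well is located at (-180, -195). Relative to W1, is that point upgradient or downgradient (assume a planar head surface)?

downgradient

∂h/∂x = (89.88 − 90.79) / (-170 − 0) = +0.005353
∂h/∂y = (90.66 − 90.79) / (240 − 0) = -0.0005417
Head at (-180, -195) = 90.79 + (+0.005353)·(-180) + (-0.0005417)·(-195) = 89.93 m.
That is lower than the 90.79 m at W1, so the point is downgradient.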